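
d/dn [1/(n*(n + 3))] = (-2*n - 3)/(n^2*(n^2 + 6*n + 9))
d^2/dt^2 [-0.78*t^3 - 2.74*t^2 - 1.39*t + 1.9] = -4.68*t - 5.48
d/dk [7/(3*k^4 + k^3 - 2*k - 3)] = 7*(-12*k^3 - 3*k^2 + 2)/(3*k^4 + k^3 - 2*k - 3)^2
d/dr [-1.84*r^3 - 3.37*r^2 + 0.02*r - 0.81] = -5.52*r^2 - 6.74*r + 0.02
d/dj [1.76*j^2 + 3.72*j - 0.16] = 3.52*j + 3.72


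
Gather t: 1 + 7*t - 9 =7*t - 8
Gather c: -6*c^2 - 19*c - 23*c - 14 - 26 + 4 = -6*c^2 - 42*c - 36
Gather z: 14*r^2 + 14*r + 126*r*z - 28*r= 14*r^2 + 126*r*z - 14*r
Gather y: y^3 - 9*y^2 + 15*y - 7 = y^3 - 9*y^2 + 15*y - 7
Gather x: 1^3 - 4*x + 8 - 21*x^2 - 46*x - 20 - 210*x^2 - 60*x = -231*x^2 - 110*x - 11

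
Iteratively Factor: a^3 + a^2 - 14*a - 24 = (a + 3)*(a^2 - 2*a - 8) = (a - 4)*(a + 3)*(a + 2)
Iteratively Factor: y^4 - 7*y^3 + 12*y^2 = (y)*(y^3 - 7*y^2 + 12*y) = y*(y - 3)*(y^2 - 4*y) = y^2*(y - 3)*(y - 4)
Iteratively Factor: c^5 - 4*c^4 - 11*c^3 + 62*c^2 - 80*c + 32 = (c - 1)*(c^4 - 3*c^3 - 14*c^2 + 48*c - 32) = (c - 1)^2*(c^3 - 2*c^2 - 16*c + 32) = (c - 1)^2*(c + 4)*(c^2 - 6*c + 8) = (c - 4)*(c - 1)^2*(c + 4)*(c - 2)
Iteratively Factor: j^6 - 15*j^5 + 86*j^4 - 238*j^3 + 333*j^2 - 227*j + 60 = (j - 1)*(j^5 - 14*j^4 + 72*j^3 - 166*j^2 + 167*j - 60) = (j - 3)*(j - 1)*(j^4 - 11*j^3 + 39*j^2 - 49*j + 20) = (j - 3)*(j - 1)^2*(j^3 - 10*j^2 + 29*j - 20) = (j - 4)*(j - 3)*(j - 1)^2*(j^2 - 6*j + 5) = (j - 5)*(j - 4)*(j - 3)*(j - 1)^2*(j - 1)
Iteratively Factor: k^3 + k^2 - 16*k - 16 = (k + 1)*(k^2 - 16) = (k + 1)*(k + 4)*(k - 4)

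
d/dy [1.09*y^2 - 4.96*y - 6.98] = 2.18*y - 4.96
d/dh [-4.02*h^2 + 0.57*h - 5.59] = 0.57 - 8.04*h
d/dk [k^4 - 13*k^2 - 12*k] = 4*k^3 - 26*k - 12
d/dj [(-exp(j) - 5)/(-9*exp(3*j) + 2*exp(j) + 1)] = (-(exp(j) + 5)*(27*exp(2*j) - 2) + 9*exp(3*j) - 2*exp(j) - 1)*exp(j)/(-9*exp(3*j) + 2*exp(j) + 1)^2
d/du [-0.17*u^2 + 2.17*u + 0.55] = 2.17 - 0.34*u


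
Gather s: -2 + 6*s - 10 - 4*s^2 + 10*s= -4*s^2 + 16*s - 12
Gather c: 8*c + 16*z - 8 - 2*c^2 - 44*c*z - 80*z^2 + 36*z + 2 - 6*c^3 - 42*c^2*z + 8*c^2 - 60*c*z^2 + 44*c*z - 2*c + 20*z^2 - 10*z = -6*c^3 + c^2*(6 - 42*z) + c*(6 - 60*z^2) - 60*z^2 + 42*z - 6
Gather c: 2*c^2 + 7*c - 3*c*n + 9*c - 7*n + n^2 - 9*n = 2*c^2 + c*(16 - 3*n) + n^2 - 16*n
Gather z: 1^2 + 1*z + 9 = z + 10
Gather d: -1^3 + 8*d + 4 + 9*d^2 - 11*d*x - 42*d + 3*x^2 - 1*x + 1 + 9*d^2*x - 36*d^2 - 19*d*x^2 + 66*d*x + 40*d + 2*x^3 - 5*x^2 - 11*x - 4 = d^2*(9*x - 27) + d*(-19*x^2 + 55*x + 6) + 2*x^3 - 2*x^2 - 12*x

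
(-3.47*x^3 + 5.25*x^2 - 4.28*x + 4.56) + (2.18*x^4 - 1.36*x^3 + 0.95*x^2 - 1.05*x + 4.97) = 2.18*x^4 - 4.83*x^3 + 6.2*x^2 - 5.33*x + 9.53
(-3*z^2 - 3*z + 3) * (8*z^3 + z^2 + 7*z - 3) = -24*z^5 - 27*z^4 - 9*z^2 + 30*z - 9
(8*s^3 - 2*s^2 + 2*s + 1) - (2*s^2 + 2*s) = 8*s^3 - 4*s^2 + 1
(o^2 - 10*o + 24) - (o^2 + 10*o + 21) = 3 - 20*o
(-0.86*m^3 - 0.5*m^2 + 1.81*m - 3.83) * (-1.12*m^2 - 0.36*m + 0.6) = 0.9632*m^5 + 0.8696*m^4 - 2.3632*m^3 + 3.338*m^2 + 2.4648*m - 2.298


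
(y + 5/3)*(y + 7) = y^2 + 26*y/3 + 35/3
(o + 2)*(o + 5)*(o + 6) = o^3 + 13*o^2 + 52*o + 60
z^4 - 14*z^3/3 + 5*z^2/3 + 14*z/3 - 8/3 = (z - 4)*(z - 1)*(z - 2/3)*(z + 1)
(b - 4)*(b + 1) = b^2 - 3*b - 4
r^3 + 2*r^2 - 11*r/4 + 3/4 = (r - 1/2)^2*(r + 3)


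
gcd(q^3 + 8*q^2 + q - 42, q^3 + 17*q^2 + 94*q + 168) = q + 7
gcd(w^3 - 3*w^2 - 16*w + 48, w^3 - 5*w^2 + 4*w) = w - 4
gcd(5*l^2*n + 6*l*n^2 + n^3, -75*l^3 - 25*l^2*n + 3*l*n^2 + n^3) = 5*l + n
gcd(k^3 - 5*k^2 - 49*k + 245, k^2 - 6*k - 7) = k - 7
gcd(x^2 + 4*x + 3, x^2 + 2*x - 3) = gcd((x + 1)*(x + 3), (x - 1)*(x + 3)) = x + 3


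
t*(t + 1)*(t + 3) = t^3 + 4*t^2 + 3*t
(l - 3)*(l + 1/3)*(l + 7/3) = l^3 - l^2/3 - 65*l/9 - 7/3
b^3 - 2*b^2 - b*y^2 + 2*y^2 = (b - 2)*(b - y)*(b + y)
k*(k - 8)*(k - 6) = k^3 - 14*k^2 + 48*k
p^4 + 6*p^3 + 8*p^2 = p^2*(p + 2)*(p + 4)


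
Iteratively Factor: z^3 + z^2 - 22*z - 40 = (z - 5)*(z^2 + 6*z + 8) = (z - 5)*(z + 4)*(z + 2)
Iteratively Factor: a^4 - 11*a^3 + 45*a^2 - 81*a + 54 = (a - 2)*(a^3 - 9*a^2 + 27*a - 27) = (a - 3)*(a - 2)*(a^2 - 6*a + 9) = (a - 3)^2*(a - 2)*(a - 3)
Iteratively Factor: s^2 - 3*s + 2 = (s - 1)*(s - 2)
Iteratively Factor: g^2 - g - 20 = (g - 5)*(g + 4)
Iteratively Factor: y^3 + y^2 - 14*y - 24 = (y + 3)*(y^2 - 2*y - 8) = (y - 4)*(y + 3)*(y + 2)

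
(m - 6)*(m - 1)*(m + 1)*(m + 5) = m^4 - m^3 - 31*m^2 + m + 30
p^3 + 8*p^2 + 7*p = p*(p + 1)*(p + 7)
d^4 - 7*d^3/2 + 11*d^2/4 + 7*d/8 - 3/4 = (d - 2)*(d - 3/2)*(d - 1/2)*(d + 1/2)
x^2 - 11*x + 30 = (x - 6)*(x - 5)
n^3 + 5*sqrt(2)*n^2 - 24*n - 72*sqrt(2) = (n - 3*sqrt(2))*(n + 2*sqrt(2))*(n + 6*sqrt(2))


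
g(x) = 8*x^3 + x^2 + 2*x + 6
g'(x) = 24*x^2 + 2*x + 2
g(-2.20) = -78.74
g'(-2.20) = 113.76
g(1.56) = 41.92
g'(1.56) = 63.53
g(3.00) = 237.00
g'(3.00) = 224.00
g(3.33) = 319.16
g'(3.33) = 274.79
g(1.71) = 52.35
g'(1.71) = 75.60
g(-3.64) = -373.86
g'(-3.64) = 312.71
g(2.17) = 96.80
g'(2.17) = 119.35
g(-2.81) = -169.23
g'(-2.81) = 185.89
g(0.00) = 6.00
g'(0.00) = 2.00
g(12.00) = 13998.00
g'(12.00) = 3482.00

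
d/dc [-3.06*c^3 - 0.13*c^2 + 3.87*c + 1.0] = -9.18*c^2 - 0.26*c + 3.87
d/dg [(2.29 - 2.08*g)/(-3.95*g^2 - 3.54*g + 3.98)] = (-8.216*g^2 + 18.091*g - 0.171799999999999)/(15.6025*g^4 + 27.966*g^3 - 18.9104*g^2 - 28.1784*g + 15.8404)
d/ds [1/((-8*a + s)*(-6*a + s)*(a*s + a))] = (-(6*a - s)*(8*a - s) + (6*a - s)*(s + 1) + (8*a - s)*(s + 1))/(a*(6*a - s)^2*(8*a - s)^2*(s + 1)^2)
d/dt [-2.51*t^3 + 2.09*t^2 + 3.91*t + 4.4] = -7.53*t^2 + 4.18*t + 3.91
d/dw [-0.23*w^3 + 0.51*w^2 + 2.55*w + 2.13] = -0.69*w^2 + 1.02*w + 2.55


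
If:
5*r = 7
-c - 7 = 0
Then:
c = -7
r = 7/5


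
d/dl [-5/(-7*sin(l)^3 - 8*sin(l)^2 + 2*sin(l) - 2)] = 5*(-21*sin(l)^2 - 16*sin(l) + 2)*cos(l)/(7*sin(l)^3 + 8*sin(l)^2 - 2*sin(l) + 2)^2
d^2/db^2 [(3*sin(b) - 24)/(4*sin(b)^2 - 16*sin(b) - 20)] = 3*(-9*(1 - cos(2*b))^2/4 + 1739*sin(b)/4 - 29*sin(3*b)/4 + 145*cos(2*b)/2 + cos(4*b) - 899/2)/(4*(sin(b) - 5)^3*(sin(b) + 1)^2)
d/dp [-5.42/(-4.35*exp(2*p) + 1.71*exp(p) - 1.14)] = (9.2682 - 47.154*exp(p))*exp(p)/(4.35*exp(2*p) - 1.71*exp(p) + 1.14)^2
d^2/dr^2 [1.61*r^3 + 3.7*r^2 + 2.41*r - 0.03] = 9.66*r + 7.4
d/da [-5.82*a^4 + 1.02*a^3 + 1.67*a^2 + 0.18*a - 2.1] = -23.28*a^3 + 3.06*a^2 + 3.34*a + 0.18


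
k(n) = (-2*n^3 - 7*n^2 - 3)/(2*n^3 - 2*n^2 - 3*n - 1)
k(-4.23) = -0.13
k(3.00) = -4.62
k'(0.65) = 1.69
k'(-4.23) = 0.18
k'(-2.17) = 0.80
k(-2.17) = 0.64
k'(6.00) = 0.24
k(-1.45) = 1.67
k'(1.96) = 2130.18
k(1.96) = -90.65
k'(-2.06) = 0.92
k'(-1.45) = 2.60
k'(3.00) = 3.23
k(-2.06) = 0.73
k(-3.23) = 0.11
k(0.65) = 2.00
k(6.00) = -2.01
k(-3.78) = -0.04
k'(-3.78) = 0.23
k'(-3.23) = 0.32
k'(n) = (-6*n^2 - 14*n)/(2*n^3 - 2*n^2 - 3*n - 1) + (-6*n^2 + 4*n + 3)*(-2*n^3 - 7*n^2 - 3)/(2*n^3 - 2*n^2 - 3*n - 1)^2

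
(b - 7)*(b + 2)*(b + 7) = b^3 + 2*b^2 - 49*b - 98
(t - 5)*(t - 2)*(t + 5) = t^3 - 2*t^2 - 25*t + 50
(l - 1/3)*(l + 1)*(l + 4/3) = l^3 + 2*l^2 + 5*l/9 - 4/9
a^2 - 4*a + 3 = (a - 3)*(a - 1)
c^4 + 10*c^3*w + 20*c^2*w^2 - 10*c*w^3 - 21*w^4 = (c - w)*(c + w)*(c + 3*w)*(c + 7*w)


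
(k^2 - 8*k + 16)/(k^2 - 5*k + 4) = (k - 4)/(k - 1)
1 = 1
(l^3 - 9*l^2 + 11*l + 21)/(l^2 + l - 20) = (l^3 - 9*l^2 + 11*l + 21)/(l^2 + l - 20)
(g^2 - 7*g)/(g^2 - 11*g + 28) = g/(g - 4)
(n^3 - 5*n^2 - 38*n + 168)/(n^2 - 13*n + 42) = (n^2 + 2*n - 24)/(n - 6)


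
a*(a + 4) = a^2 + 4*a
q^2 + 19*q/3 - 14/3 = (q - 2/3)*(q + 7)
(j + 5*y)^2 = j^2 + 10*j*y + 25*y^2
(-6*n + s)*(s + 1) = -6*n*s - 6*n + s^2 + s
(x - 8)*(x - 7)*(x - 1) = x^3 - 16*x^2 + 71*x - 56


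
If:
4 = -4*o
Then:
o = -1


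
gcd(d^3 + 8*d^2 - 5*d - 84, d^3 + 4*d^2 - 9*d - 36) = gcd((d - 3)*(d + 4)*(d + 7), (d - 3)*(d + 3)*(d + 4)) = d^2 + d - 12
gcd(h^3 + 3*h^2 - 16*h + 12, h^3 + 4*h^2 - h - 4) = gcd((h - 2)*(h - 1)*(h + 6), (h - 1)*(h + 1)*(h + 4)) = h - 1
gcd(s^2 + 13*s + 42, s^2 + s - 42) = s + 7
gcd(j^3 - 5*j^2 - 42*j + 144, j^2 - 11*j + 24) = j^2 - 11*j + 24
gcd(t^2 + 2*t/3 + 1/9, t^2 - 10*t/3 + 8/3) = 1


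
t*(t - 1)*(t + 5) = t^3 + 4*t^2 - 5*t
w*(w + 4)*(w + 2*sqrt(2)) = w^3 + 2*sqrt(2)*w^2 + 4*w^2 + 8*sqrt(2)*w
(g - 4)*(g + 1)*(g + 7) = g^3 + 4*g^2 - 25*g - 28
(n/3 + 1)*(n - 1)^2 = n^3/3 + n^2/3 - 5*n/3 + 1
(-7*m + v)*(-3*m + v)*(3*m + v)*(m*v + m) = 63*m^4*v + 63*m^4 - 9*m^3*v^2 - 9*m^3*v - 7*m^2*v^3 - 7*m^2*v^2 + m*v^4 + m*v^3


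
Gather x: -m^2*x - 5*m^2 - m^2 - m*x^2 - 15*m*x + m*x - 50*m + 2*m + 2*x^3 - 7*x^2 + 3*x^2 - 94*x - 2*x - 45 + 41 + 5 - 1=-6*m^2 - 48*m + 2*x^3 + x^2*(-m - 4) + x*(-m^2 - 14*m - 96)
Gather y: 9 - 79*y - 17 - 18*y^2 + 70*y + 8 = -18*y^2 - 9*y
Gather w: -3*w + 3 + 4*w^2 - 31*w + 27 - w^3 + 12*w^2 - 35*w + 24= -w^3 + 16*w^2 - 69*w + 54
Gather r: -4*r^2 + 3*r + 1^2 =-4*r^2 + 3*r + 1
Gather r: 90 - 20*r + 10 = 100 - 20*r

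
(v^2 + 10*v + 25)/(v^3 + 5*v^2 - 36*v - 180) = (v + 5)/(v^2 - 36)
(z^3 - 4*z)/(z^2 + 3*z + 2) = z*(z - 2)/(z + 1)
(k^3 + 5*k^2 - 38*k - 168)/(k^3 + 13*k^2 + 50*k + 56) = (k - 6)/(k + 2)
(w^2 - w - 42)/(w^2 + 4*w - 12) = (w - 7)/(w - 2)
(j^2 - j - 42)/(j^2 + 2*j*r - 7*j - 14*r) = (j + 6)/(j + 2*r)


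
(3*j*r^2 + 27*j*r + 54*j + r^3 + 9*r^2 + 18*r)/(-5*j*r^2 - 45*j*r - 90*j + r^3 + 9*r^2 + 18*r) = (3*j + r)/(-5*j + r)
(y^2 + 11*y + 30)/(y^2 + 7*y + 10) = (y + 6)/(y + 2)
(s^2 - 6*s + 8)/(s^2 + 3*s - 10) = (s - 4)/(s + 5)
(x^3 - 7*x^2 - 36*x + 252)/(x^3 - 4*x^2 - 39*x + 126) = (x - 6)/(x - 3)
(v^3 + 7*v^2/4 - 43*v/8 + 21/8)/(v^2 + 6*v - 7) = (8*v^2 + 22*v - 21)/(8*(v + 7))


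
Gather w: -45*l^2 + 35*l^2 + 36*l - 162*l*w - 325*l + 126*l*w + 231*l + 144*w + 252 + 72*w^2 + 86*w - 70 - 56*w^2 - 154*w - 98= -10*l^2 - 58*l + 16*w^2 + w*(76 - 36*l) + 84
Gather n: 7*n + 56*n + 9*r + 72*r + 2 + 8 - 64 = 63*n + 81*r - 54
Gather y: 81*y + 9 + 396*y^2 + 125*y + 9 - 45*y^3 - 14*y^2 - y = -45*y^3 + 382*y^2 + 205*y + 18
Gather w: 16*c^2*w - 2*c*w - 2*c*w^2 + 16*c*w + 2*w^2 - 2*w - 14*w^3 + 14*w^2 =-14*w^3 + w^2*(16 - 2*c) + w*(16*c^2 + 14*c - 2)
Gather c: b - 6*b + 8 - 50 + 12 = -5*b - 30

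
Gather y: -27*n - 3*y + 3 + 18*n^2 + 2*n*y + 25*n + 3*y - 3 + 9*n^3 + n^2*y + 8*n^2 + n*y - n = 9*n^3 + 26*n^2 - 3*n + y*(n^2 + 3*n)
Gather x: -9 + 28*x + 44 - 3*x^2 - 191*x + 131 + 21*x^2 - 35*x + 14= 18*x^2 - 198*x + 180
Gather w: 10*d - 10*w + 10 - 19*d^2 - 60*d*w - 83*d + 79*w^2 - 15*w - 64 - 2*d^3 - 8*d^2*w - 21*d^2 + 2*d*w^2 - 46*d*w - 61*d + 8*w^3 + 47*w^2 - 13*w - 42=-2*d^3 - 40*d^2 - 134*d + 8*w^3 + w^2*(2*d + 126) + w*(-8*d^2 - 106*d - 38) - 96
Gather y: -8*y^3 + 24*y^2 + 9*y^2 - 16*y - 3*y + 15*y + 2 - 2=-8*y^3 + 33*y^2 - 4*y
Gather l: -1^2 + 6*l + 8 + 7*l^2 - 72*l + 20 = 7*l^2 - 66*l + 27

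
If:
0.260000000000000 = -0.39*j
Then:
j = -0.67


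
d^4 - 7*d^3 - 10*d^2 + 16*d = d*(d - 8)*(d - 1)*(d + 2)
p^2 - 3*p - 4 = (p - 4)*(p + 1)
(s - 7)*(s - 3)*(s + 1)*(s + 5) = s^4 - 4*s^3 - 34*s^2 + 76*s + 105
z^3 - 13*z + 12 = (z - 3)*(z - 1)*(z + 4)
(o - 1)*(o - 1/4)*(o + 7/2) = o^3 + 9*o^2/4 - 33*o/8 + 7/8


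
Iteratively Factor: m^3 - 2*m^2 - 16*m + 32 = (m + 4)*(m^2 - 6*m + 8) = (m - 2)*(m + 4)*(m - 4)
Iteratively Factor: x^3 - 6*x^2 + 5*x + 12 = (x - 3)*(x^2 - 3*x - 4) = (x - 3)*(x + 1)*(x - 4)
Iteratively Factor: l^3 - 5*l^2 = (l - 5)*(l^2) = l*(l - 5)*(l)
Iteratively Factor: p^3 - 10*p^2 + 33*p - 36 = (p - 3)*(p^2 - 7*p + 12) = (p - 3)^2*(p - 4)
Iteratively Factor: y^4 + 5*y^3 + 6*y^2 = (y)*(y^3 + 5*y^2 + 6*y) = y*(y + 2)*(y^2 + 3*y) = y^2*(y + 2)*(y + 3)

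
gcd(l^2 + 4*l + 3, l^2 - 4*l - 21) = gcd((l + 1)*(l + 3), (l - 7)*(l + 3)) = l + 3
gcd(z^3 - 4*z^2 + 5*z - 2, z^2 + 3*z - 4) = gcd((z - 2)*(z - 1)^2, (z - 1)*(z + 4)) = z - 1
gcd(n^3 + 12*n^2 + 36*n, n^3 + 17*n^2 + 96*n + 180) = n^2 + 12*n + 36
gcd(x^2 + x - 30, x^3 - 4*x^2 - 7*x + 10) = x - 5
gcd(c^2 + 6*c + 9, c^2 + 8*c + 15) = c + 3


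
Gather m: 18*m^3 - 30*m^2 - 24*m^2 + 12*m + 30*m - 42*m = 18*m^3 - 54*m^2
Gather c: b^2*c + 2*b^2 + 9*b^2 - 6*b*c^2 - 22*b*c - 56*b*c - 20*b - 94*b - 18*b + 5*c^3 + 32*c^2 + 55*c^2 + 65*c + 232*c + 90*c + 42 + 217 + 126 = 11*b^2 - 132*b + 5*c^3 + c^2*(87 - 6*b) + c*(b^2 - 78*b + 387) + 385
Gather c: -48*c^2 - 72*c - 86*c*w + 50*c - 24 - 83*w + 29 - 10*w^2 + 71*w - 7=-48*c^2 + c*(-86*w - 22) - 10*w^2 - 12*w - 2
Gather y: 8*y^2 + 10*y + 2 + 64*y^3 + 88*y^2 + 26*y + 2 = 64*y^3 + 96*y^2 + 36*y + 4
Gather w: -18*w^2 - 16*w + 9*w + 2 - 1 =-18*w^2 - 7*w + 1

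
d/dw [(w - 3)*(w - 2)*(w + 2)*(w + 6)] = 4*w^3 + 9*w^2 - 44*w - 12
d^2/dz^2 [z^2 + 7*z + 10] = 2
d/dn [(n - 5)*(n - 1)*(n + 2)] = 3*n^2 - 8*n - 7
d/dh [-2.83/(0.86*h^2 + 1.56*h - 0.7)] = (4.8676*h + 4.4148)/(0.86*h^2 + 1.56*h - 0.7)^2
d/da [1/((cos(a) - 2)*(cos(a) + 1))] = (-sin(a) + sin(2*a))/((cos(a) - 2)^2*(cos(a) + 1)^2)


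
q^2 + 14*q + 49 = (q + 7)^2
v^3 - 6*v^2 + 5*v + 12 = (v - 4)*(v - 3)*(v + 1)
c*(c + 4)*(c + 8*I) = c^3 + 4*c^2 + 8*I*c^2 + 32*I*c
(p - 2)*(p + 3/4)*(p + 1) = p^3 - p^2/4 - 11*p/4 - 3/2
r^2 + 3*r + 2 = (r + 1)*(r + 2)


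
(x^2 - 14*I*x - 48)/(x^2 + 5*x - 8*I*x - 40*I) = (x - 6*I)/(x + 5)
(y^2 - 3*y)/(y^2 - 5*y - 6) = y*(3 - y)/(-y^2 + 5*y + 6)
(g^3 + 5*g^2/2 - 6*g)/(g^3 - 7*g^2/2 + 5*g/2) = (2*g^2 + 5*g - 12)/(2*g^2 - 7*g + 5)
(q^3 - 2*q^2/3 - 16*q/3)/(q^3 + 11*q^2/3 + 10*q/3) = (3*q - 8)/(3*q + 5)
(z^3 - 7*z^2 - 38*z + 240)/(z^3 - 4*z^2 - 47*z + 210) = (z^2 - 2*z - 48)/(z^2 + z - 42)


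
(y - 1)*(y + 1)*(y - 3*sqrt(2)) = y^3 - 3*sqrt(2)*y^2 - y + 3*sqrt(2)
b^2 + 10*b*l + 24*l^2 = (b + 4*l)*(b + 6*l)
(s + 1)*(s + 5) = s^2 + 6*s + 5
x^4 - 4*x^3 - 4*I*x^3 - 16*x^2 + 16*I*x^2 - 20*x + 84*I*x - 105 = (x - 7)*(x + 3)*(x - 5*I)*(x + I)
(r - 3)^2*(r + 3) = r^3 - 3*r^2 - 9*r + 27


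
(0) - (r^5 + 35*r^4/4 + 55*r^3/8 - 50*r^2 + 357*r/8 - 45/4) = -r^5 - 35*r^4/4 - 55*r^3/8 + 50*r^2 - 357*r/8 + 45/4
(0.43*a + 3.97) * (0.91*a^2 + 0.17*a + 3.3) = 0.3913*a^3 + 3.6858*a^2 + 2.0939*a + 13.101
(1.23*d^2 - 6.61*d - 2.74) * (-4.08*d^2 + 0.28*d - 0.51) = -5.0184*d^4 + 27.3132*d^3 + 8.7011*d^2 + 2.6039*d + 1.3974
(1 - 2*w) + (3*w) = w + 1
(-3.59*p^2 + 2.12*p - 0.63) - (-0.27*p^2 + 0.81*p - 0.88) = -3.32*p^2 + 1.31*p + 0.25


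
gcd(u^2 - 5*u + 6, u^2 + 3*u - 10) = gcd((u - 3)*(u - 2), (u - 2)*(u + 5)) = u - 2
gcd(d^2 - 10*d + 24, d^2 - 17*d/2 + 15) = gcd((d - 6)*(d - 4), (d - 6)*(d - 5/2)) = d - 6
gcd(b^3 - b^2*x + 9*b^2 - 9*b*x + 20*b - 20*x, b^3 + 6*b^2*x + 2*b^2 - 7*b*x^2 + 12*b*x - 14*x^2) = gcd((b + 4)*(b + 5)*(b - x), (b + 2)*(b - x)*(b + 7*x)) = -b + x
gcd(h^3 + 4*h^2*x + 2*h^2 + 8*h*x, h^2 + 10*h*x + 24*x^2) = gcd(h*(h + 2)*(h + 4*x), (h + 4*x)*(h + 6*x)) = h + 4*x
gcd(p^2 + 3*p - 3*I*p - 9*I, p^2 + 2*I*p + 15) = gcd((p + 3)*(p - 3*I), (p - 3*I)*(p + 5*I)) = p - 3*I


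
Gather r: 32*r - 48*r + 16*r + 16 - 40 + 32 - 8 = 0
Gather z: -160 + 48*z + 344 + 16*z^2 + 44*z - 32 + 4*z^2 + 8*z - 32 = 20*z^2 + 100*z + 120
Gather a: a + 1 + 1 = a + 2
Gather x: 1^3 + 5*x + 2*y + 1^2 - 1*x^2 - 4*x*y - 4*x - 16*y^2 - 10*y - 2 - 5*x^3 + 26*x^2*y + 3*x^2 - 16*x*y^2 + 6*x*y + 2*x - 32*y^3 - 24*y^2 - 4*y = -5*x^3 + x^2*(26*y + 2) + x*(-16*y^2 + 2*y + 3) - 32*y^3 - 40*y^2 - 12*y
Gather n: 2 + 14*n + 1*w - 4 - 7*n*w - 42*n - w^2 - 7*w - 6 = n*(-7*w - 28) - w^2 - 6*w - 8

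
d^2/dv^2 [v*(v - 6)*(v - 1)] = 6*v - 14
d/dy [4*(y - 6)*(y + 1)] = 8*y - 20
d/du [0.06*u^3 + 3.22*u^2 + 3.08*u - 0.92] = 0.18*u^2 + 6.44*u + 3.08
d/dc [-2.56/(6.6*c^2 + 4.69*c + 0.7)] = (33.792*c + 12.0064)/(6.6*c^2 + 4.69*c + 0.7)^2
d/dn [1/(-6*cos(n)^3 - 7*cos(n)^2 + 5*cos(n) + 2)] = 4*(-18*cos(n)^2 - 14*cos(n) + 5)*sin(n)/(cos(n) - 7*cos(2*n) - 3*cos(3*n) - 3)^2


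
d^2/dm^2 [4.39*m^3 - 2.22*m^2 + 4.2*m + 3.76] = 26.34*m - 4.44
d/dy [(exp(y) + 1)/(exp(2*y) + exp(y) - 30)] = (-(exp(y) + 1)*(2*exp(y) + 1) + exp(2*y) + exp(y) - 30)*exp(y)/(exp(2*y) + exp(y) - 30)^2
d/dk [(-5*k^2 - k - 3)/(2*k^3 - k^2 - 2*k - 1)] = (10*k^4 + 4*k^3 + 27*k^2 + 4*k - 5)/(4*k^6 - 4*k^5 - 7*k^4 + 6*k^2 + 4*k + 1)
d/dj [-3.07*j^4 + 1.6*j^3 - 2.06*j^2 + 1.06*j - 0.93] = -12.28*j^3 + 4.8*j^2 - 4.12*j + 1.06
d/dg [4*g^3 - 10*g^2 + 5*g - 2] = 12*g^2 - 20*g + 5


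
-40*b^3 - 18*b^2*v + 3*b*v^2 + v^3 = (-4*b + v)*(2*b + v)*(5*b + v)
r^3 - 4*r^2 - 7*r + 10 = (r - 5)*(r - 1)*(r + 2)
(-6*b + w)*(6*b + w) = -36*b^2 + w^2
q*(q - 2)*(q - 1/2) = q^3 - 5*q^2/2 + q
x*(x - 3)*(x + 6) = x^3 + 3*x^2 - 18*x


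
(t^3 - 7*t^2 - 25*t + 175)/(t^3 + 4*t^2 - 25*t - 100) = (t - 7)/(t + 4)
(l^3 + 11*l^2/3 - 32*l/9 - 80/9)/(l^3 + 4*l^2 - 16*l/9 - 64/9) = (3*l - 5)/(3*l - 4)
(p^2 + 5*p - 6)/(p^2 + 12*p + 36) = (p - 1)/(p + 6)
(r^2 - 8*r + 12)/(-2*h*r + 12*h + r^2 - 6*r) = (r - 2)/(-2*h + r)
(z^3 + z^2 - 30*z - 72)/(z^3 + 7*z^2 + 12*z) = (z - 6)/z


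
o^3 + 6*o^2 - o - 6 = (o - 1)*(o + 1)*(o + 6)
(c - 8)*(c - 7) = c^2 - 15*c + 56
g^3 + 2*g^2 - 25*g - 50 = (g - 5)*(g + 2)*(g + 5)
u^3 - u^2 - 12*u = u*(u - 4)*(u + 3)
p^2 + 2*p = p*(p + 2)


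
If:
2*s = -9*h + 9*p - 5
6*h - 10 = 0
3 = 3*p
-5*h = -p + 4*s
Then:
No Solution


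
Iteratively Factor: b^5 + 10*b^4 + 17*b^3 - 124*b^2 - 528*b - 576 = (b + 3)*(b^4 + 7*b^3 - 4*b^2 - 112*b - 192) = (b - 4)*(b + 3)*(b^3 + 11*b^2 + 40*b + 48) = (b - 4)*(b + 3)^2*(b^2 + 8*b + 16) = (b - 4)*(b + 3)^2*(b + 4)*(b + 4)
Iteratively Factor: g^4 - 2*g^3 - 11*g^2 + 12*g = (g - 4)*(g^3 + 2*g^2 - 3*g) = g*(g - 4)*(g^2 + 2*g - 3) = g*(g - 4)*(g - 1)*(g + 3)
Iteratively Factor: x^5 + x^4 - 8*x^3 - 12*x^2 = (x + 2)*(x^4 - x^3 - 6*x^2) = (x - 3)*(x + 2)*(x^3 + 2*x^2) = x*(x - 3)*(x + 2)*(x^2 + 2*x) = x*(x - 3)*(x + 2)^2*(x)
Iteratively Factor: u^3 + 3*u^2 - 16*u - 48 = (u + 4)*(u^2 - u - 12) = (u + 3)*(u + 4)*(u - 4)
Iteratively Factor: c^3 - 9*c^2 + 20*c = (c - 5)*(c^2 - 4*c) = c*(c - 5)*(c - 4)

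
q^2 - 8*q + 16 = (q - 4)^2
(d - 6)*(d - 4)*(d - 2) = d^3 - 12*d^2 + 44*d - 48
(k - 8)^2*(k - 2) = k^3 - 18*k^2 + 96*k - 128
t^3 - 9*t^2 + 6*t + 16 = (t - 8)*(t - 2)*(t + 1)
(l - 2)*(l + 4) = l^2 + 2*l - 8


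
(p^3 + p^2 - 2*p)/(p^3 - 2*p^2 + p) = (p + 2)/(p - 1)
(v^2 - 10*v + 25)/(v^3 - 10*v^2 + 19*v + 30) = (v - 5)/(v^2 - 5*v - 6)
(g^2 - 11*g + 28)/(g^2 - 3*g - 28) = (g - 4)/(g + 4)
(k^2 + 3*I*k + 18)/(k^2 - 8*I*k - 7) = (k^2 + 3*I*k + 18)/(k^2 - 8*I*k - 7)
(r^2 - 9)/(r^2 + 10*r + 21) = (r - 3)/(r + 7)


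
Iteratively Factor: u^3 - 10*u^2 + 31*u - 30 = (u - 3)*(u^2 - 7*u + 10) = (u - 3)*(u - 2)*(u - 5)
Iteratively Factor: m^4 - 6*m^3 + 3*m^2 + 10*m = (m - 2)*(m^3 - 4*m^2 - 5*m) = m*(m - 2)*(m^2 - 4*m - 5) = m*(m - 2)*(m + 1)*(m - 5)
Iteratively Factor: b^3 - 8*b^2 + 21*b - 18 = (b - 3)*(b^2 - 5*b + 6) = (b - 3)^2*(b - 2)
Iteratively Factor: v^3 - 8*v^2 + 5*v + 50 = (v + 2)*(v^2 - 10*v + 25) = (v - 5)*(v + 2)*(v - 5)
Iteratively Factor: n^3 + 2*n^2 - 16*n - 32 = (n + 2)*(n^2 - 16) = (n - 4)*(n + 2)*(n + 4)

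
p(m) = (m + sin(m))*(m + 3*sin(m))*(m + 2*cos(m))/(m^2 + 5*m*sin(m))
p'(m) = (1 - 2*sin(m))*(m + sin(m))*(m + 3*sin(m))/(m^2 + 5*m*sin(m)) + (m + sin(m))*(m + 3*sin(m))*(m + 2*cos(m))*(-5*m*cos(m) - 2*m - 5*sin(m))/(m^2 + 5*m*sin(m))^2 + (m + sin(m))*(m + 2*cos(m))*(3*cos(m) + 1)/(m^2 + 5*m*sin(m)) + (m + 3*sin(m))*(m + 2*cos(m))*(cos(m) + 1)/(m^2 + 5*m*sin(m)) = (m*(m + 5*sin(m))*(-(m + sin(m))*(m + 3*sin(m))*(2*sin(m) - 1) + (m + sin(m))*(m + 2*cos(m))*(3*cos(m) + 1) + (m + 3*sin(m))*(m + 2*cos(m))*(cos(m) + 1)) - (m + sin(m))*(m + 3*sin(m))*(m + 2*cos(m))*(5*m*cos(m) + 2*m + 5*sin(m)))/(m^2*(m + 5*sin(m))^2)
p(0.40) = 2.96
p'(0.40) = 0.13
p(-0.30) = 2.13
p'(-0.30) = 2.20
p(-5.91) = -4.48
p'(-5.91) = -1.57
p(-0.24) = 2.26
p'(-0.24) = 2.03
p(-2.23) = -3.48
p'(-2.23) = 2.01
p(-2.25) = -3.52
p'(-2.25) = 1.98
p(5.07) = 27.52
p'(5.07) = -153.66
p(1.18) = 2.36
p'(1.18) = -1.39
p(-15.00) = -16.01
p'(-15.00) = 2.65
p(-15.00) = -16.01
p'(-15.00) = 2.65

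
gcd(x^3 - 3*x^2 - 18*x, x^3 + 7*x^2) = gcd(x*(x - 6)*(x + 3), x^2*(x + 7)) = x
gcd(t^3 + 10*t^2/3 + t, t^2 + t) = t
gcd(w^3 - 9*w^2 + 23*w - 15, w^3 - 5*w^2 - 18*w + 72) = w - 3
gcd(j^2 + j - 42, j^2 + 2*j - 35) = j + 7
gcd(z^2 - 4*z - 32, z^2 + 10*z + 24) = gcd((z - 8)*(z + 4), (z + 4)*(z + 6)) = z + 4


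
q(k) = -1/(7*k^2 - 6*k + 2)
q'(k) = -(6 - 14*k)/(7*k^2 - 6*k + 2)^2 = 2*(7*k - 3)/(7*k^2 - 6*k + 2)^2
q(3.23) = -0.02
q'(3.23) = 0.01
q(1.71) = -0.08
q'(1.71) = 0.12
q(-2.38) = -0.02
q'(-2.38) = -0.01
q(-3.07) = -0.01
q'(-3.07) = -0.01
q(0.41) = -1.40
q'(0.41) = -0.51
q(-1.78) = -0.03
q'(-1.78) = -0.03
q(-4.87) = -0.01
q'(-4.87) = -0.00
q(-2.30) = -0.02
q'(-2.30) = -0.01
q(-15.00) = 0.00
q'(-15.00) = 0.00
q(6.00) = 0.00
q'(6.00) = 0.00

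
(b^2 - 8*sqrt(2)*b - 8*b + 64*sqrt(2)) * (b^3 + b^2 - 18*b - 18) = b^5 - 8*sqrt(2)*b^4 - 7*b^4 - 26*b^3 + 56*sqrt(2)*b^3 + 126*b^2 + 208*sqrt(2)*b^2 - 1008*sqrt(2)*b + 144*b - 1152*sqrt(2)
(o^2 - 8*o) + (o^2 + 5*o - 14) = 2*o^2 - 3*o - 14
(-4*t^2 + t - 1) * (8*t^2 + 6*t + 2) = -32*t^4 - 16*t^3 - 10*t^2 - 4*t - 2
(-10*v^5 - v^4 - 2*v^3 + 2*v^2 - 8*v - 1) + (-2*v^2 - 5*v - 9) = -10*v^5 - v^4 - 2*v^3 - 13*v - 10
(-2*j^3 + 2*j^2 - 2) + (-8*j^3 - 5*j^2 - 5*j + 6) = -10*j^3 - 3*j^2 - 5*j + 4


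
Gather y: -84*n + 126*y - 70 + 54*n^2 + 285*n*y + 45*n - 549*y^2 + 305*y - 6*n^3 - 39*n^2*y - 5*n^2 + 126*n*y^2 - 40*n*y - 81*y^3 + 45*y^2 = -6*n^3 + 49*n^2 - 39*n - 81*y^3 + y^2*(126*n - 504) + y*(-39*n^2 + 245*n + 431) - 70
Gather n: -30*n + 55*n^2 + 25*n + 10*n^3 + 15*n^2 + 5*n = 10*n^3 + 70*n^2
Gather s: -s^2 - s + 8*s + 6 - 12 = -s^2 + 7*s - 6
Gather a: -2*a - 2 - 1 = -2*a - 3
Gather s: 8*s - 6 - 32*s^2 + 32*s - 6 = -32*s^2 + 40*s - 12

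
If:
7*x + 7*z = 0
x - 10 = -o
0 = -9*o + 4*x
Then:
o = 40/13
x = 90/13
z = -90/13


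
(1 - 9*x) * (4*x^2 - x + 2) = -36*x^3 + 13*x^2 - 19*x + 2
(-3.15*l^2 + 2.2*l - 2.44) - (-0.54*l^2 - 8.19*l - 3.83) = -2.61*l^2 + 10.39*l + 1.39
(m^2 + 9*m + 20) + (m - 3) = m^2 + 10*m + 17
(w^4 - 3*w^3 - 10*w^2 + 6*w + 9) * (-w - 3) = -w^5 + 19*w^3 + 24*w^2 - 27*w - 27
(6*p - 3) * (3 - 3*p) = -18*p^2 + 27*p - 9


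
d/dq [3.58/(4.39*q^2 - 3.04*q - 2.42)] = (10.8832 - 31.4324*q)/(-4.39*q^2 + 3.04*q + 2.42)^2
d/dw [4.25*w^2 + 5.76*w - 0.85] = 8.5*w + 5.76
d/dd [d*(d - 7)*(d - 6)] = 3*d^2 - 26*d + 42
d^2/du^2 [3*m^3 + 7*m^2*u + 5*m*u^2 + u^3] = 10*m + 6*u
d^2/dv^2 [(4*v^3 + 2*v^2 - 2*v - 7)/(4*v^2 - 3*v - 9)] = 2*(172*v^3 + 204*v^2 + 1008*v - 99)/(64*v^6 - 144*v^5 - 324*v^4 + 621*v^3 + 729*v^2 - 729*v - 729)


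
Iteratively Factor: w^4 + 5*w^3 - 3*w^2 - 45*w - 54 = (w + 3)*(w^3 + 2*w^2 - 9*w - 18) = (w + 2)*(w + 3)*(w^2 - 9) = (w + 2)*(w + 3)^2*(w - 3)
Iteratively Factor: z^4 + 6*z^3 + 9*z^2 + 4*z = (z)*(z^3 + 6*z^2 + 9*z + 4) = z*(z + 1)*(z^2 + 5*z + 4) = z*(z + 1)^2*(z + 4)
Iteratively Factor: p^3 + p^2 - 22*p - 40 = (p + 4)*(p^2 - 3*p - 10) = (p - 5)*(p + 4)*(p + 2)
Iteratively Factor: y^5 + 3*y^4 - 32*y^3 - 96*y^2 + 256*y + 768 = (y + 4)*(y^4 - y^3 - 28*y^2 + 16*y + 192) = (y + 4)^2*(y^3 - 5*y^2 - 8*y + 48) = (y + 3)*(y + 4)^2*(y^2 - 8*y + 16) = (y - 4)*(y + 3)*(y + 4)^2*(y - 4)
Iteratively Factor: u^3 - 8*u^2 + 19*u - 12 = (u - 1)*(u^2 - 7*u + 12) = (u - 3)*(u - 1)*(u - 4)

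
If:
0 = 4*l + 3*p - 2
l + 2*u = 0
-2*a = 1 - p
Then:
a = 4*u/3 - 1/6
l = -2*u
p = 8*u/3 + 2/3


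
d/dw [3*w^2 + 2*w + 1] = 6*w + 2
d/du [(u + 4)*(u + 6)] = 2*u + 10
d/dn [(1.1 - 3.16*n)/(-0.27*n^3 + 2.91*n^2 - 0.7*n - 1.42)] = (-1.7064*n^3 + 10.0866*n^2 - 6.402*n + 5.2572)/(0.0729*n^6 - 1.5714*n^5 + 8.8461*n^4 - 3.3072*n^3 - 7.7744*n^2 + 1.988*n + 2.0164)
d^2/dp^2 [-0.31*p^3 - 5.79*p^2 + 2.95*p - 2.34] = -1.86*p - 11.58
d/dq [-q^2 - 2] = -2*q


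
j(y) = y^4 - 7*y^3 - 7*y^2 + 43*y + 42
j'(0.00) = 43.00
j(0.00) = 42.00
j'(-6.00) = -1493.00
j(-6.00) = 2340.00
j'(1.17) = 4.28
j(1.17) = 73.39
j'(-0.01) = 43.14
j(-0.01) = 41.57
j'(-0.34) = 45.18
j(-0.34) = 26.86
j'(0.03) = 42.56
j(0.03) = 43.28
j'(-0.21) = 44.98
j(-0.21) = 32.73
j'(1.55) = -14.26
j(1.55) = 71.54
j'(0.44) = 33.12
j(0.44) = 59.01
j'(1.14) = 5.67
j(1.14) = 73.24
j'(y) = 4*y^3 - 21*y^2 - 14*y + 43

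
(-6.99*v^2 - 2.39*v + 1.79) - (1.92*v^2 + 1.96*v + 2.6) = -8.91*v^2 - 4.35*v - 0.81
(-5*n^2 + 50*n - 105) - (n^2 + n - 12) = -6*n^2 + 49*n - 93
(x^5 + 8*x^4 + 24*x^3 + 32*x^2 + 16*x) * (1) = x^5 + 8*x^4 + 24*x^3 + 32*x^2 + 16*x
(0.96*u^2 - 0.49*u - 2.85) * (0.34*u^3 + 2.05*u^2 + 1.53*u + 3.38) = 0.3264*u^5 + 1.8014*u^4 - 0.5047*u^3 - 3.3474*u^2 - 6.0167*u - 9.633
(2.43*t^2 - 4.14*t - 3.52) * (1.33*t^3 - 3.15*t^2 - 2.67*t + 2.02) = 3.2319*t^5 - 13.1607*t^4 + 1.8713*t^3 + 27.0504*t^2 + 1.0356*t - 7.1104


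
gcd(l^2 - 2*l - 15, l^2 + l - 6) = l + 3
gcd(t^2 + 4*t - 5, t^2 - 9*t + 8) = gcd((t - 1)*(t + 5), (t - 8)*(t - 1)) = t - 1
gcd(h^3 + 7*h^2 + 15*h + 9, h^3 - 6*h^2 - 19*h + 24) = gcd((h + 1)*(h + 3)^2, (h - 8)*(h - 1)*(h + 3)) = h + 3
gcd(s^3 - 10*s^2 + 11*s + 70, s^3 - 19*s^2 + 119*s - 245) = s^2 - 12*s + 35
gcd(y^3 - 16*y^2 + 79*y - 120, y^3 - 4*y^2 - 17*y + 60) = y^2 - 8*y + 15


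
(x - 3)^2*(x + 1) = x^3 - 5*x^2 + 3*x + 9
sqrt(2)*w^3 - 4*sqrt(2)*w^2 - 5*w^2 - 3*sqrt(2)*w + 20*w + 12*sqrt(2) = (w - 4)*(w - 3*sqrt(2))*(sqrt(2)*w + 1)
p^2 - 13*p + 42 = (p - 7)*(p - 6)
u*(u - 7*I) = u^2 - 7*I*u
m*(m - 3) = m^2 - 3*m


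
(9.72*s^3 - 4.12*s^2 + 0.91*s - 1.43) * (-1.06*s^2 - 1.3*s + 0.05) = -10.3032*s^5 - 8.2688*s^4 + 4.8774*s^3 + 0.1268*s^2 + 1.9045*s - 0.0715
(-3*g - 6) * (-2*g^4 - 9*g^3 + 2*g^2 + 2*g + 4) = 6*g^5 + 39*g^4 + 48*g^3 - 18*g^2 - 24*g - 24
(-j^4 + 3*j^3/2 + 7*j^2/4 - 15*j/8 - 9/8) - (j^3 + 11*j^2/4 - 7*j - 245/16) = -j^4 + j^3/2 - j^2 + 41*j/8 + 227/16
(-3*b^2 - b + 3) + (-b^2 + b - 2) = 1 - 4*b^2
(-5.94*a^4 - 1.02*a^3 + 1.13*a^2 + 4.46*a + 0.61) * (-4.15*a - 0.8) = 24.651*a^5 + 8.985*a^4 - 3.8735*a^3 - 19.413*a^2 - 6.0995*a - 0.488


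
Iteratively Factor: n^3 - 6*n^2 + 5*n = (n - 5)*(n^2 - n) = (n - 5)*(n - 1)*(n)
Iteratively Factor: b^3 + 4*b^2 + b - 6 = (b - 1)*(b^2 + 5*b + 6) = (b - 1)*(b + 3)*(b + 2)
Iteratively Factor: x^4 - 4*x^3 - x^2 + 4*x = (x - 1)*(x^3 - 3*x^2 - 4*x) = (x - 4)*(x - 1)*(x^2 + x) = x*(x - 4)*(x - 1)*(x + 1)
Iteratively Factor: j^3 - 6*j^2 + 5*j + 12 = (j - 3)*(j^2 - 3*j - 4) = (j - 3)*(j + 1)*(j - 4)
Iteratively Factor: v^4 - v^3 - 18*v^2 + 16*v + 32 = (v - 2)*(v^3 + v^2 - 16*v - 16) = (v - 2)*(v + 4)*(v^2 - 3*v - 4) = (v - 2)*(v + 1)*(v + 4)*(v - 4)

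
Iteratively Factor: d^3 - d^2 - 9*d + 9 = (d + 3)*(d^2 - 4*d + 3) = (d - 3)*(d + 3)*(d - 1)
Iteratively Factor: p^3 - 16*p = (p + 4)*(p^2 - 4*p) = p*(p + 4)*(p - 4)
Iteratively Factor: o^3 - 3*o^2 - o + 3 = (o + 1)*(o^2 - 4*o + 3) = (o - 3)*(o + 1)*(o - 1)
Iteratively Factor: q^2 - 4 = (q - 2)*(q + 2)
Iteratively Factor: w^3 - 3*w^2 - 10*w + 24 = (w - 2)*(w^2 - w - 12) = (w - 2)*(w + 3)*(w - 4)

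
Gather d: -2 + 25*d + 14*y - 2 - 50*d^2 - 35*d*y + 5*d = -50*d^2 + d*(30 - 35*y) + 14*y - 4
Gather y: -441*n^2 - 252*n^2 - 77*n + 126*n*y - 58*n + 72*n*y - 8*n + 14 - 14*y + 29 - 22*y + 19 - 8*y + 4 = -693*n^2 - 143*n + y*(198*n - 44) + 66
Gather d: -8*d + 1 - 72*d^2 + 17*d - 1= -72*d^2 + 9*d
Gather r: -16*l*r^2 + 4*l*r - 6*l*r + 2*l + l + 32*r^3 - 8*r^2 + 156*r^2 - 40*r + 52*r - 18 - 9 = 3*l + 32*r^3 + r^2*(148 - 16*l) + r*(12 - 2*l) - 27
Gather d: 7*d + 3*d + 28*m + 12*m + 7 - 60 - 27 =10*d + 40*m - 80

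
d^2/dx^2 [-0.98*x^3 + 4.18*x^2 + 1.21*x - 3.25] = 8.36 - 5.88*x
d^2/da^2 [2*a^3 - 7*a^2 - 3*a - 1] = 12*a - 14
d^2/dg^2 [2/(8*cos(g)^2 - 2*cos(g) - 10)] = (-64*sin(g)^4 + 113*sin(g)^2 - 10*cos(g) + 3*cos(3*g) - 7)/((cos(g) + 1)^3*(4*cos(g) - 5)^3)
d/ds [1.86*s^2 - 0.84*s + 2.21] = 3.72*s - 0.84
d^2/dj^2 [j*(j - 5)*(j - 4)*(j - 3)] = 12*j^2 - 72*j + 94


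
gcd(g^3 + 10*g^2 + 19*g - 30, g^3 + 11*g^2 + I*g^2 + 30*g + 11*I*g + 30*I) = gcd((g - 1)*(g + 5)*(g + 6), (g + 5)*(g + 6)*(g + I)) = g^2 + 11*g + 30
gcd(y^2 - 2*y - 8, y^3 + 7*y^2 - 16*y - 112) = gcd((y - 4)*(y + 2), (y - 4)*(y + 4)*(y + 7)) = y - 4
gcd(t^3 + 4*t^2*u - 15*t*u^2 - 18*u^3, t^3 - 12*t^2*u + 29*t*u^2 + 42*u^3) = t + u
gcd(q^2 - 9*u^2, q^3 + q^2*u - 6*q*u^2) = q + 3*u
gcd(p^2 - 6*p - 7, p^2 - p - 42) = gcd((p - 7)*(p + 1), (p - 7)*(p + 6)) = p - 7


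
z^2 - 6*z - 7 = (z - 7)*(z + 1)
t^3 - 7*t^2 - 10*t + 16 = (t - 8)*(t - 1)*(t + 2)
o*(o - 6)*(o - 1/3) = o^3 - 19*o^2/3 + 2*o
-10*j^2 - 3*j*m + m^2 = (-5*j + m)*(2*j + m)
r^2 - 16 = (r - 4)*(r + 4)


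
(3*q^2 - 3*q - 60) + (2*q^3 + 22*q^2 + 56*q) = 2*q^3 + 25*q^2 + 53*q - 60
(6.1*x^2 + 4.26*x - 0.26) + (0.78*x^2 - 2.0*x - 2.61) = 6.88*x^2 + 2.26*x - 2.87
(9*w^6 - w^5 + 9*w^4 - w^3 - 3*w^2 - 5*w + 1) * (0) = 0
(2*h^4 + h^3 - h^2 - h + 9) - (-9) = 2*h^4 + h^3 - h^2 - h + 18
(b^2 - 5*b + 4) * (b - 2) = b^3 - 7*b^2 + 14*b - 8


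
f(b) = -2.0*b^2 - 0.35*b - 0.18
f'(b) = -4.0*b - 0.35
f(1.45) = -4.89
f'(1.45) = -6.15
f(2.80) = -16.84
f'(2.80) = -11.55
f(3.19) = -21.65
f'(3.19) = -13.11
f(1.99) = -8.80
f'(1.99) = -8.31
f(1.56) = -5.59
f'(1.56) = -6.59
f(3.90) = -31.96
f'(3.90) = -15.95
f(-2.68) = -13.61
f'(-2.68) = 10.37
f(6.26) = -80.75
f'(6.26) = -25.39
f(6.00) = -74.28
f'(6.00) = -24.35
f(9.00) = -165.33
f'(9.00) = -36.35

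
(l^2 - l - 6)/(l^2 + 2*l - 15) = (l + 2)/(l + 5)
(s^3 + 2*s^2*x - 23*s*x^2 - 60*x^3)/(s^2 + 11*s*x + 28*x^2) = (s^2 - 2*s*x - 15*x^2)/(s + 7*x)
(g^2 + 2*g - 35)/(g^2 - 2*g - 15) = (g + 7)/(g + 3)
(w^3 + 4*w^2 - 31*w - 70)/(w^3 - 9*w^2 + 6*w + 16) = (w^3 + 4*w^2 - 31*w - 70)/(w^3 - 9*w^2 + 6*w + 16)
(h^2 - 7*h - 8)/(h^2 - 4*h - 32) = (h + 1)/(h + 4)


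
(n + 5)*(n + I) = n^2 + 5*n + I*n + 5*I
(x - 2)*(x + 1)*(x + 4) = x^3 + 3*x^2 - 6*x - 8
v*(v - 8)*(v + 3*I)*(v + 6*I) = v^4 - 8*v^3 + 9*I*v^3 - 18*v^2 - 72*I*v^2 + 144*v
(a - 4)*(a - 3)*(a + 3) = a^3 - 4*a^2 - 9*a + 36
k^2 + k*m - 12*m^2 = (k - 3*m)*(k + 4*m)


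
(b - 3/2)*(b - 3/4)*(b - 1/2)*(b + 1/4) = b^4 - 5*b^3/2 + 25*b^2/16 - 9/64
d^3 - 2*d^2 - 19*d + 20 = (d - 5)*(d - 1)*(d + 4)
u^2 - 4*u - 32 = (u - 8)*(u + 4)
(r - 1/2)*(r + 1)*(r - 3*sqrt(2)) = r^3 - 3*sqrt(2)*r^2 + r^2/2 - 3*sqrt(2)*r/2 - r/2 + 3*sqrt(2)/2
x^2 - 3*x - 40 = (x - 8)*(x + 5)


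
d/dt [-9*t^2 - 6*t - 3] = -18*t - 6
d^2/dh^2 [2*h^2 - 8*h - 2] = 4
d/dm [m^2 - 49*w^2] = 2*m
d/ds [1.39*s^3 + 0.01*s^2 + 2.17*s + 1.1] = 4.17*s^2 + 0.02*s + 2.17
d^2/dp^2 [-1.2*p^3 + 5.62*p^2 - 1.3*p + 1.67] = 11.24 - 7.2*p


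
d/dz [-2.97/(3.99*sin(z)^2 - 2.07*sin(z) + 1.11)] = (23.7006*sin(z) - 6.1479)*cos(z)/(3.99*sin(z)^2 - 2.07*sin(z) + 1.11)^2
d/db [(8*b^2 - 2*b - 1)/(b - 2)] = (8*b^2 - 32*b + 5)/(b^2 - 4*b + 4)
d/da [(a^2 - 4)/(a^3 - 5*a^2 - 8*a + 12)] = (-a^2 + 4*a - 8)/(a^4 - 14*a^3 + 61*a^2 - 84*a + 36)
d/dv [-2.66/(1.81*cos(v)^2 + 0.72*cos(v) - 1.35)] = -(9.6292*cos(v) + 1.9152)*sin(v)/(1.81*cos(v)^2 + 0.72*cos(v) - 1.35)^2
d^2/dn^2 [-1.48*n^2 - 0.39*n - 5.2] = -2.96000000000000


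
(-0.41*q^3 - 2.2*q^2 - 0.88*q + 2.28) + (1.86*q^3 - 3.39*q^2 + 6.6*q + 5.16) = 1.45*q^3 - 5.59*q^2 + 5.72*q + 7.44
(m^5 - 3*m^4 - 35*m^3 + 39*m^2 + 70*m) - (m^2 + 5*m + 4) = m^5 - 3*m^4 - 35*m^3 + 38*m^2 + 65*m - 4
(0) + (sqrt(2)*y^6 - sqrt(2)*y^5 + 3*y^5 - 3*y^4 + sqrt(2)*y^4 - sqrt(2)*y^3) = sqrt(2)*y^6 - sqrt(2)*y^5 + 3*y^5 - 3*y^4 + sqrt(2)*y^4 - sqrt(2)*y^3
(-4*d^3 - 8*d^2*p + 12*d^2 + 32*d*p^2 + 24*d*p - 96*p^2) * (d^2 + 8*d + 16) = -4*d^5 - 8*d^4*p - 20*d^4 + 32*d^3*p^2 - 40*d^3*p + 32*d^3 + 160*d^2*p^2 + 64*d^2*p + 192*d^2 - 256*d*p^2 + 384*d*p - 1536*p^2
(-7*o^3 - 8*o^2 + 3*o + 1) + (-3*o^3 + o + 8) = -10*o^3 - 8*o^2 + 4*o + 9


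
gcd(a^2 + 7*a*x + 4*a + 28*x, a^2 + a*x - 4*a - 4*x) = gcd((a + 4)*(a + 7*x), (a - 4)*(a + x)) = 1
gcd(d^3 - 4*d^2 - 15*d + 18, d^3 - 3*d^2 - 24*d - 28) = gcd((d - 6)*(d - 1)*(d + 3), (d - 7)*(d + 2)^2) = 1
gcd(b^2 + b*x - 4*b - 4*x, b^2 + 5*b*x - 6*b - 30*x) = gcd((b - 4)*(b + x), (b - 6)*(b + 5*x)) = 1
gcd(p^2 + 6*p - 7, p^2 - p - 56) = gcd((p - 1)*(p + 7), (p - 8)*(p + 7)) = p + 7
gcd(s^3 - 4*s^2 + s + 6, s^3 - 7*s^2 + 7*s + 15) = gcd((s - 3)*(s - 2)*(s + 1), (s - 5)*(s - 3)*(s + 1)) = s^2 - 2*s - 3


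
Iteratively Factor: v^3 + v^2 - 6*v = (v - 2)*(v^2 + 3*v) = v*(v - 2)*(v + 3)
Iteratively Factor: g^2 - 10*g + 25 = (g - 5)*(g - 5)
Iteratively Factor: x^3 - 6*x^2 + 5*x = (x)*(x^2 - 6*x + 5) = x*(x - 5)*(x - 1)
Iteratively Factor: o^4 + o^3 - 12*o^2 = (o - 3)*(o^3 + 4*o^2) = (o - 3)*(o + 4)*(o^2) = o*(o - 3)*(o + 4)*(o)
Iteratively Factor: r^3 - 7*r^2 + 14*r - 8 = (r - 1)*(r^2 - 6*r + 8) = (r - 4)*(r - 1)*(r - 2)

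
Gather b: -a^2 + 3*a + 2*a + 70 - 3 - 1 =-a^2 + 5*a + 66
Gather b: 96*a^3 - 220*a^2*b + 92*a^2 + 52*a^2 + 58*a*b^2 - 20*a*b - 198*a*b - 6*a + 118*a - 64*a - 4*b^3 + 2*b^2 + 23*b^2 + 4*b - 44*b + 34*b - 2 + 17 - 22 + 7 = 96*a^3 + 144*a^2 + 48*a - 4*b^3 + b^2*(58*a + 25) + b*(-220*a^2 - 218*a - 6)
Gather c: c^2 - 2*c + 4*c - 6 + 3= c^2 + 2*c - 3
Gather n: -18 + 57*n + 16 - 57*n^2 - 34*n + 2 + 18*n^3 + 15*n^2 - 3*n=18*n^3 - 42*n^2 + 20*n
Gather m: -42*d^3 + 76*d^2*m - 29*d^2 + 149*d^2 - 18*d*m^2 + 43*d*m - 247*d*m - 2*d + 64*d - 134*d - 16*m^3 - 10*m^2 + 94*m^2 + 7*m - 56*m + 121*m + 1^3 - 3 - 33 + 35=-42*d^3 + 120*d^2 - 72*d - 16*m^3 + m^2*(84 - 18*d) + m*(76*d^2 - 204*d + 72)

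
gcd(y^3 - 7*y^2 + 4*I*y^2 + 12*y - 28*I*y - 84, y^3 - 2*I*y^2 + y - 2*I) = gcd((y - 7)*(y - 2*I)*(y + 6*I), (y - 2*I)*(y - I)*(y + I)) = y - 2*I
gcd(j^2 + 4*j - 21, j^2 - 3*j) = j - 3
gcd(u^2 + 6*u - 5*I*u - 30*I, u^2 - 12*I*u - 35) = u - 5*I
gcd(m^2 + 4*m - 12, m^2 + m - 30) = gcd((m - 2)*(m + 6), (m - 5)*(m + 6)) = m + 6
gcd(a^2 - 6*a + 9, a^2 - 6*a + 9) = a^2 - 6*a + 9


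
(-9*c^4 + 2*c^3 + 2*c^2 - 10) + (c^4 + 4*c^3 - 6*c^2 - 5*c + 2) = -8*c^4 + 6*c^3 - 4*c^2 - 5*c - 8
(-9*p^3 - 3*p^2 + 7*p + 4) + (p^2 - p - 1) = -9*p^3 - 2*p^2 + 6*p + 3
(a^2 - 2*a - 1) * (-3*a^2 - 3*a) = -3*a^4 + 3*a^3 + 9*a^2 + 3*a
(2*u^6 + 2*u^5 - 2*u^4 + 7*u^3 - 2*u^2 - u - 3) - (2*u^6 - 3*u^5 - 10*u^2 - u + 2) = 5*u^5 - 2*u^4 + 7*u^3 + 8*u^2 - 5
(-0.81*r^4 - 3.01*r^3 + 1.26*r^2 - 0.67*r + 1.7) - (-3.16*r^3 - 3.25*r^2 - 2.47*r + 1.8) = -0.81*r^4 + 0.15*r^3 + 4.51*r^2 + 1.8*r - 0.1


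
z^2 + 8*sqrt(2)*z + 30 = (z + 3*sqrt(2))*(z + 5*sqrt(2))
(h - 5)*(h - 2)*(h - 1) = h^3 - 8*h^2 + 17*h - 10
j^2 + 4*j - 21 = (j - 3)*(j + 7)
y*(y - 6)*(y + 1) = y^3 - 5*y^2 - 6*y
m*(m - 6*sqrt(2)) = m^2 - 6*sqrt(2)*m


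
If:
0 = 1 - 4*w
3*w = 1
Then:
No Solution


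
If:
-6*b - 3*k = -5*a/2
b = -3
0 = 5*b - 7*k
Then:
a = -342/35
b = -3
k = -15/7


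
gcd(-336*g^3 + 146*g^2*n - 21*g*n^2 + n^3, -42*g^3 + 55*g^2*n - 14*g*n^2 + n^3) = 42*g^2 - 13*g*n + n^2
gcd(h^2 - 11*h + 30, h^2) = 1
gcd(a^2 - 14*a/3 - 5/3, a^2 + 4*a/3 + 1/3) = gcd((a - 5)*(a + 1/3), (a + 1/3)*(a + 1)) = a + 1/3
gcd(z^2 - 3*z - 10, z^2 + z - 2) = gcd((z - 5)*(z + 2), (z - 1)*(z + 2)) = z + 2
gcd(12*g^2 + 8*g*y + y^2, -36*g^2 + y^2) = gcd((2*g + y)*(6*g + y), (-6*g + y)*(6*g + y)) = 6*g + y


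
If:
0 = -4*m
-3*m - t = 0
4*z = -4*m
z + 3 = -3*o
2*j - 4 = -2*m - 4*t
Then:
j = 2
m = 0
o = -1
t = 0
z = 0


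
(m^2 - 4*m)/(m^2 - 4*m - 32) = m*(4 - m)/(-m^2 + 4*m + 32)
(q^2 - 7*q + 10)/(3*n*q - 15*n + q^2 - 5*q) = (q - 2)/(3*n + q)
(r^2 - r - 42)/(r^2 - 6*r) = (r^2 - r - 42)/(r*(r - 6))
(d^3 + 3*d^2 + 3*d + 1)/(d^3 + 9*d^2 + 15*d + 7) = (d + 1)/(d + 7)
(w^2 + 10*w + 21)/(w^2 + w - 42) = (w + 3)/(w - 6)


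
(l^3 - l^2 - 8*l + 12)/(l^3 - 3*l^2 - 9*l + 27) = (l^2 - 4*l + 4)/(l^2 - 6*l + 9)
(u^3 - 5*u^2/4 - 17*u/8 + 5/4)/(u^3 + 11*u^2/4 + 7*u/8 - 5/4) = (u - 2)/(u + 2)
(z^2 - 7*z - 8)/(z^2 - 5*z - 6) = (z - 8)/(z - 6)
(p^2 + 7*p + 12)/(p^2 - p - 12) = (p + 4)/(p - 4)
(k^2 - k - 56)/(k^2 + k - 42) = (k - 8)/(k - 6)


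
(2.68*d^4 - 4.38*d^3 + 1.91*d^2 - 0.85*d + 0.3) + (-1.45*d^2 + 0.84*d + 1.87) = 2.68*d^4 - 4.38*d^3 + 0.46*d^2 - 0.01*d + 2.17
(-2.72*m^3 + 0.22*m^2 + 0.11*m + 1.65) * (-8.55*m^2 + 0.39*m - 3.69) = 23.256*m^5 - 2.9418*m^4 + 9.1821*m^3 - 14.8764*m^2 + 0.2376*m - 6.0885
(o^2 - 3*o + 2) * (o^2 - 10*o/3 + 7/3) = o^4 - 19*o^3/3 + 43*o^2/3 - 41*o/3 + 14/3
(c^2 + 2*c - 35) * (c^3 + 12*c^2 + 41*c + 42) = c^5 + 14*c^4 + 30*c^3 - 296*c^2 - 1351*c - 1470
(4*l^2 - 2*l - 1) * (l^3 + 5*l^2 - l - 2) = 4*l^5 + 18*l^4 - 15*l^3 - 11*l^2 + 5*l + 2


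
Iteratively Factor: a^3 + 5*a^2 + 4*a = (a)*(a^2 + 5*a + 4) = a*(a + 1)*(a + 4)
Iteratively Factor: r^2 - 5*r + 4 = (r - 4)*(r - 1)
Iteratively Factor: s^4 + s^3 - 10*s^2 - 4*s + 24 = (s + 2)*(s^3 - s^2 - 8*s + 12) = (s - 2)*(s + 2)*(s^2 + s - 6) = (s - 2)*(s + 2)*(s + 3)*(s - 2)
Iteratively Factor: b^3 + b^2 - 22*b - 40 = (b - 5)*(b^2 + 6*b + 8) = (b - 5)*(b + 2)*(b + 4)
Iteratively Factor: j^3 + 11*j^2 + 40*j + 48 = (j + 3)*(j^2 + 8*j + 16) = (j + 3)*(j + 4)*(j + 4)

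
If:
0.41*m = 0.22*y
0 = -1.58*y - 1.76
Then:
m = -0.60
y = -1.11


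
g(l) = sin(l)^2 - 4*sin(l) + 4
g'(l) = 2*sin(l)*cos(l) - 4*cos(l)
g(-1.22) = 8.64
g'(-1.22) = -2.02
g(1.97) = 1.16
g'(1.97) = 0.84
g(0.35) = 2.75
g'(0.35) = -3.11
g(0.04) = 3.84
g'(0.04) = -3.92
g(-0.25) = 5.05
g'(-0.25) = -4.36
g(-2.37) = 7.28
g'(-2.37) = 3.87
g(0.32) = 2.84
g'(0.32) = -3.20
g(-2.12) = 8.14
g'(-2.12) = 2.98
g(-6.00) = 2.96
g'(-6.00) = -3.30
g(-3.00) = 4.58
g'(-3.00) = 4.24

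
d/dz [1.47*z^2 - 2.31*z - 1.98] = 2.94*z - 2.31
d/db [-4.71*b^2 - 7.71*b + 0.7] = -9.42*b - 7.71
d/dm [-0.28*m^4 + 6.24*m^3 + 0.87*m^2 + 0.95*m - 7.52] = -1.12*m^3 + 18.72*m^2 + 1.74*m + 0.95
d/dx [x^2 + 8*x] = 2*x + 8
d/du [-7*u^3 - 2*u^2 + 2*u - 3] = -21*u^2 - 4*u + 2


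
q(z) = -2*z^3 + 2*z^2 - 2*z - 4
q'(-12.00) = -914.00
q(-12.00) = 3764.00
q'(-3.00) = -68.00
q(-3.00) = 74.00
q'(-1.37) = -18.74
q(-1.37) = 7.64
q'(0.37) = -1.34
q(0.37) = -4.57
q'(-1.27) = -16.76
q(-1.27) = 5.86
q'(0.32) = -1.33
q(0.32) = -4.50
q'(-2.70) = -56.54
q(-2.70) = 55.35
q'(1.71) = -12.70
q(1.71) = -11.57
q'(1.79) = -14.06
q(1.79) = -12.64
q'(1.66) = -11.89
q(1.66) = -10.96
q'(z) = -6*z^2 + 4*z - 2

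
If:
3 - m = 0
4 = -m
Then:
No Solution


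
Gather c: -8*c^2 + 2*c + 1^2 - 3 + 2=-8*c^2 + 2*c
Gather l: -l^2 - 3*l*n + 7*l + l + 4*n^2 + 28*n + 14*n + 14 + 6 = -l^2 + l*(8 - 3*n) + 4*n^2 + 42*n + 20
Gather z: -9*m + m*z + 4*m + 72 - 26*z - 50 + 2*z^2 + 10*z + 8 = -5*m + 2*z^2 + z*(m - 16) + 30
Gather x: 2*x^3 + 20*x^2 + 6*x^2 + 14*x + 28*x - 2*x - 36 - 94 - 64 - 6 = 2*x^3 + 26*x^2 + 40*x - 200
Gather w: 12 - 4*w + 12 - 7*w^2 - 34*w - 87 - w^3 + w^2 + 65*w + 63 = -w^3 - 6*w^2 + 27*w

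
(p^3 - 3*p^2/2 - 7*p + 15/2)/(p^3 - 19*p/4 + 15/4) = 2*(p - 3)/(2*p - 3)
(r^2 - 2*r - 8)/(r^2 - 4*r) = (r + 2)/r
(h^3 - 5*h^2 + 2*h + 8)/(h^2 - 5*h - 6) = (h^2 - 6*h + 8)/(h - 6)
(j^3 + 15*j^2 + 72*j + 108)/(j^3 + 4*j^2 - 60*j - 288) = (j + 3)/(j - 8)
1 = 1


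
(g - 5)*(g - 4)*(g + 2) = g^3 - 7*g^2 + 2*g + 40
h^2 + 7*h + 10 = (h + 2)*(h + 5)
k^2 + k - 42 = (k - 6)*(k + 7)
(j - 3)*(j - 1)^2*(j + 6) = j^4 + j^3 - 23*j^2 + 39*j - 18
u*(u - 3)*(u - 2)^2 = u^4 - 7*u^3 + 16*u^2 - 12*u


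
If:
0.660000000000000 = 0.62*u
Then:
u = 1.06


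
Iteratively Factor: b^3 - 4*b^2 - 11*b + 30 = (b + 3)*(b^2 - 7*b + 10) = (b - 5)*(b + 3)*(b - 2)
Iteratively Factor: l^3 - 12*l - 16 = (l + 2)*(l^2 - 2*l - 8) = (l + 2)^2*(l - 4)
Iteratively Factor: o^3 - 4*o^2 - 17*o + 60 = (o - 3)*(o^2 - o - 20) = (o - 5)*(o - 3)*(o + 4)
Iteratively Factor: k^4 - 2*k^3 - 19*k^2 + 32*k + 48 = (k + 1)*(k^3 - 3*k^2 - 16*k + 48) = (k + 1)*(k + 4)*(k^2 - 7*k + 12) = (k - 3)*(k + 1)*(k + 4)*(k - 4)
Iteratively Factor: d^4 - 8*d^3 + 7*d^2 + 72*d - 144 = (d - 4)*(d^3 - 4*d^2 - 9*d + 36) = (d - 4)*(d + 3)*(d^2 - 7*d + 12) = (d - 4)*(d - 3)*(d + 3)*(d - 4)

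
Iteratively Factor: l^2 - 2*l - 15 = (l - 5)*(l + 3)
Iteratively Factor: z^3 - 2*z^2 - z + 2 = (z - 1)*(z^2 - z - 2) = (z - 1)*(z + 1)*(z - 2)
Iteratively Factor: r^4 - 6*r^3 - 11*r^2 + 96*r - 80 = (r + 4)*(r^3 - 10*r^2 + 29*r - 20) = (r - 5)*(r + 4)*(r^2 - 5*r + 4) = (r - 5)*(r - 4)*(r + 4)*(r - 1)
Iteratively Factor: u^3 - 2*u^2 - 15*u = (u + 3)*(u^2 - 5*u) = u*(u + 3)*(u - 5)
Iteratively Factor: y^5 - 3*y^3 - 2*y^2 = (y)*(y^4 - 3*y^2 - 2*y) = y*(y + 1)*(y^3 - y^2 - 2*y) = y^2*(y + 1)*(y^2 - y - 2) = y^2*(y + 1)^2*(y - 2)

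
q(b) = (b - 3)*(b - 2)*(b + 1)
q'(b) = (b - 3)*(b - 2) + (b - 3)*(b + 1) + (b - 2)*(b + 1) = 3*b^2 - 8*b + 1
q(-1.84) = -15.61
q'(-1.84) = 25.88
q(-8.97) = -1046.55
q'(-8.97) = 314.14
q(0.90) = 4.39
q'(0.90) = -3.77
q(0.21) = 6.04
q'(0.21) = -0.55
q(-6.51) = -445.92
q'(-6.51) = 180.22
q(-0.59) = 3.81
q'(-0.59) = 6.76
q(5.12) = 40.48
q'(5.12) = 38.68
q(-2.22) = -26.87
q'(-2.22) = 33.55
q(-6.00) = -360.00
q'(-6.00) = 157.00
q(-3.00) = -60.00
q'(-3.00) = 52.00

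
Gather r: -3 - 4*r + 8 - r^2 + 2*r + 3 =-r^2 - 2*r + 8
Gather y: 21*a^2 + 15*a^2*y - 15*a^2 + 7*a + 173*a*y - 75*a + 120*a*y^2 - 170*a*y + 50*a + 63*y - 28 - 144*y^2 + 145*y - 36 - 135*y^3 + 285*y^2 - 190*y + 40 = 6*a^2 - 18*a - 135*y^3 + y^2*(120*a + 141) + y*(15*a^2 + 3*a + 18) - 24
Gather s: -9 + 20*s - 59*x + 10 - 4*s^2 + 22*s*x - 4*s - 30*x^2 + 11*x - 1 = -4*s^2 + s*(22*x + 16) - 30*x^2 - 48*x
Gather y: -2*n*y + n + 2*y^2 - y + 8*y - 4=n + 2*y^2 + y*(7 - 2*n) - 4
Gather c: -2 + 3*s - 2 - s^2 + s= -s^2 + 4*s - 4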